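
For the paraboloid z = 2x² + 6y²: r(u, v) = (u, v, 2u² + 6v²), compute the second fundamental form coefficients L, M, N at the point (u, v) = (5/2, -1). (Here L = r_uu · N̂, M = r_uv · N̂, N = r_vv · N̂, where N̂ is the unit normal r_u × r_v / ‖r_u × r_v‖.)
L = 4*sqrt(5)/35;  M = 0;  N = 12*sqrt(5)/35

Compute the unit normal N̂(u, v) = (-4*u/sqrt(16*u^2 + 144*v^2 + 1), -12*v/sqrt(16*u^2 + 144*v^2 + 1), 1/sqrt(16*u^2 + 144*v^2 + 1)), and the second partials r_uu, r_uv, r_vv. Take dot products:
  L(u, v) = r_uu · N̂ = 4/sqrt(16*u^2 + 144*v^2 + 1),
  M(u, v) = r_uv · N̂ = 0,
  N(u, v) = r_vv · N̂ = 12/sqrt(16*u^2 + 144*v^2 + 1).
Evaluating at (u, v) = (5/2, -1):
  L = 4*sqrt(5)/35, M = 0, N = 12*sqrt(5)/35.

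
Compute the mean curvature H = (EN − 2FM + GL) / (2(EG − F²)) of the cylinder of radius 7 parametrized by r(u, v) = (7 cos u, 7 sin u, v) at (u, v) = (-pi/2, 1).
H = -1/14

With E = 49, F = 0, G = 1, L = -7, M = 0, N = 0, assemble
  H = (EN − 2FM + GL) / (2(EG − F²)) = -1/14.
At (u, v) = (-pi/2, 1): H = -1/14.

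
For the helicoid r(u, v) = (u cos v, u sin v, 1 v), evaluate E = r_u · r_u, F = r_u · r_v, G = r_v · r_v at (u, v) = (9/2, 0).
E = 1;  F = 0;  G = 85/4

Partials: r_u = (cos(v), sin(v), 0), r_v = (-u*sin(v), u*cos(v), 1). As functions of (u, v):
  E = r_u · r_u = 1,
  F = r_u · r_v = 0,
  G = r_v · r_v = u^2 + 1.
Evaluating at (u, v) = (9/2, 0): E = 1, F = 0, G = 85/4.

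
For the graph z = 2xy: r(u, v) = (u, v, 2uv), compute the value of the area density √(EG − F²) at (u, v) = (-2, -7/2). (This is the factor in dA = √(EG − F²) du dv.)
√(EG − F²)|_{(-2, -7/2)} = sqrt(66)

E = 4*v^2 + 1, F = 4*u*v, G = 4*u^2 + 1, so EG − F² = 4*u^2 + 4*v^2 + 1. Taking the positive square root: √(EG − F²) = sqrt(4*u^2 + 4*v^2 + 1). At (u, v) = (-2, -7/2): sqrt(66).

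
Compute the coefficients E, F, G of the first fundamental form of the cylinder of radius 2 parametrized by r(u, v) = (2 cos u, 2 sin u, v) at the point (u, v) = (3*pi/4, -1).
E = 4;  F = 0;  G = 1

Partials: r_u = (-2*sin(u), 2*cos(u), 0), r_v = (0, 0, 1). As functions of (u, v):
  E = r_u · r_u = 4,
  F = r_u · r_v = 0,
  G = r_v · r_v = 1.
Evaluating at (u, v) = (3*pi/4, -1): E = 4, F = 0, G = 1.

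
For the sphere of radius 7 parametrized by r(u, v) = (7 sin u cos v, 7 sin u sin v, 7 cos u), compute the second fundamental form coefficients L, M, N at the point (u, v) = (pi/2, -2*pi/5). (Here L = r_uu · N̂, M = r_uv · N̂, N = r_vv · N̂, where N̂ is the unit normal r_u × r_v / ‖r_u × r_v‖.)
L = -7;  M = 0;  N = -7

Compute the unit normal N̂(u, v) = (sin(u)^2*cos(v)/Abs(sin(u)), sin(u)^2*sin(v)/Abs(sin(u)), sin(2*u)/(2*Abs(sin(u)))), and the second partials r_uu, r_uv, r_vv. Take dot products:
  L(u, v) = r_uu · N̂ = -7*sin(u)/Abs(sin(u)),
  M(u, v) = r_uv · N̂ = 0,
  N(u, v) = r_vv · N̂ = -7*sin(u)^3/Abs(sin(u)).
Evaluating at (u, v) = (pi/2, -2*pi/5):
  L = -7, M = 0, N = -7.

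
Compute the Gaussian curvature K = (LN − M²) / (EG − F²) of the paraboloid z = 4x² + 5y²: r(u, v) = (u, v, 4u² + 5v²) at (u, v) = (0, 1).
K = 80/10201

Coefficients of the first fundamental form: E = 64*u^2 + 1, F = 80*u*v, G = 100*v^2 + 1.
Coefficients of the second fundamental form: L = 8/sqrt(64*u^2 + 100*v^2 + 1), M = 0, N = 10/sqrt(64*u^2 + 100*v^2 + 1).
Assemble K = (LN − M²)/(EG − F²) = 80/(4096*u^4 + 12800*u^2*v^2 + 128*u^2 + 10000*v^4 + 200*v^2 + 1). At (u, v) = (0, 1): K = 80/10201.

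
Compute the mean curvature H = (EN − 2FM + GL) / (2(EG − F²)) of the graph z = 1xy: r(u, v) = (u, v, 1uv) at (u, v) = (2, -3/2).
H = 24*sqrt(29)/841

With E = v^2 + 1, F = u*v, G = u^2 + 1, L = 0, M = 1/sqrt(u^2 + v^2 + 1), N = 0, assemble
  H = (EN − 2FM + GL) / (2(EG − F²)) = -u*v/(u^2 + v^2 + 1)^(3/2).
At (u, v) = (2, -3/2): H = 24*sqrt(29)/841.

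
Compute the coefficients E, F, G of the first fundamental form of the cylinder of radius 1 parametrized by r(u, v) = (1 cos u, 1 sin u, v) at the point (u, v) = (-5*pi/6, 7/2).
E = 1;  F = 0;  G = 1

Partials: r_u = (-sin(u), cos(u), 0), r_v = (0, 0, 1). As functions of (u, v):
  E = r_u · r_u = 1,
  F = r_u · r_v = 0,
  G = r_v · r_v = 1.
Evaluating at (u, v) = (-5*pi/6, 7/2): E = 1, F = 0, G = 1.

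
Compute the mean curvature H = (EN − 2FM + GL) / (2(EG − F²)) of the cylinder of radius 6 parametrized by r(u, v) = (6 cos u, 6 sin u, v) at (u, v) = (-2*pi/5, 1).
H = -1/12

With E = 36, F = 0, G = 1, L = -6, M = 0, N = 0, assemble
  H = (EN − 2FM + GL) / (2(EG − F²)) = -1/12.
At (u, v) = (-2*pi/5, 1): H = -1/12.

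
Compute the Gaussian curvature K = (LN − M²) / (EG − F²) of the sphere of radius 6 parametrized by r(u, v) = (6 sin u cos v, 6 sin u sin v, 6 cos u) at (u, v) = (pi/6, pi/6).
K = 1/36

Coefficients of the first fundamental form: E = 36, F = 0, G = 36*sin(u)^2.
Coefficients of the second fundamental form: L = -6*sin(u)/Abs(sin(u)), M = 0, N = -6*sin(u)^3/Abs(sin(u)).
Assemble K = (LN − M²)/(EG − F²) = 1/36. At (u, v) = (pi/6, pi/6): K = 1/36.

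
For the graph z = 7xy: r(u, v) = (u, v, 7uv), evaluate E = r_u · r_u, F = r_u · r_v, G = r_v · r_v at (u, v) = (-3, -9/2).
E = 3973/4;  F = 1323/2;  G = 442

Partials: r_u = (1, 0, 7*v), r_v = (0, 1, 7*u). As functions of (u, v):
  E = r_u · r_u = 49*v^2 + 1,
  F = r_u · r_v = 49*u*v,
  G = r_v · r_v = 49*u^2 + 1.
Evaluating at (u, v) = (-3, -9/2): E = 3973/4, F = 1323/2, G = 442.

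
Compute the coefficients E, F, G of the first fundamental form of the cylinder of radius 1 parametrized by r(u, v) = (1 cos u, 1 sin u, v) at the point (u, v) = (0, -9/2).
E = 1;  F = 0;  G = 1

Partials: r_u = (-sin(u), cos(u), 0), r_v = (0, 0, 1). As functions of (u, v):
  E = r_u · r_u = 1,
  F = r_u · r_v = 0,
  G = r_v · r_v = 1.
Evaluating at (u, v) = (0, -9/2): E = 1, F = 0, G = 1.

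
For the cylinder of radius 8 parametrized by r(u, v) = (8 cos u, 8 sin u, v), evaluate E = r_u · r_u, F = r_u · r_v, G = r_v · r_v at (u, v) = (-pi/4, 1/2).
E = 64;  F = 0;  G = 1

Partials: r_u = (-8*sin(u), 8*cos(u), 0), r_v = (0, 0, 1). As functions of (u, v):
  E = r_u · r_u = 64,
  F = r_u · r_v = 0,
  G = r_v · r_v = 1.
Evaluating at (u, v) = (-pi/4, 1/2): E = 64, F = 0, G = 1.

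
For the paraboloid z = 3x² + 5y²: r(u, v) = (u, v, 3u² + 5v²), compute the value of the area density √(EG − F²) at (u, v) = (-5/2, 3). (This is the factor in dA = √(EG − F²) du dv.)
√(EG − F²)|_{(-5/2, 3)} = sqrt(1126)

E = 36*u^2 + 1, F = 60*u*v, G = 100*v^2 + 1, so EG − F² = 36*u^2 + 100*v^2 + 1. Taking the positive square root: √(EG − F²) = sqrt(36*u^2 + 100*v^2 + 1). At (u, v) = (-5/2, 3): sqrt(1126).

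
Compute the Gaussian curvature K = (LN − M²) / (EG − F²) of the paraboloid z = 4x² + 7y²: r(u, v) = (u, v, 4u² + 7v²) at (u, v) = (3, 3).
K = 112/5480281

Coefficients of the first fundamental form: E = 64*u^2 + 1, F = 112*u*v, G = 196*v^2 + 1.
Coefficients of the second fundamental form: L = 8/sqrt(64*u^2 + 196*v^2 + 1), M = 0, N = 14/sqrt(64*u^2 + 196*v^2 + 1).
Assemble K = (LN − M²)/(EG − F²) = 112/(4096*u^4 + 25088*u^2*v^2 + 128*u^2 + 38416*v^4 + 392*v^2 + 1). At (u, v) = (3, 3): K = 112/5480281.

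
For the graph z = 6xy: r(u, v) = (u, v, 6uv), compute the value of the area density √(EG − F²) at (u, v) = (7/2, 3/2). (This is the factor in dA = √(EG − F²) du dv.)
√(EG − F²)|_{(7/2, 3/2)} = sqrt(523)

E = 36*v^2 + 1, F = 36*u*v, G = 36*u^2 + 1, so EG − F² = 36*u^2 + 36*v^2 + 1. Taking the positive square root: √(EG − F²) = sqrt(36*u^2 + 36*v^2 + 1). At (u, v) = (7/2, 3/2): sqrt(523).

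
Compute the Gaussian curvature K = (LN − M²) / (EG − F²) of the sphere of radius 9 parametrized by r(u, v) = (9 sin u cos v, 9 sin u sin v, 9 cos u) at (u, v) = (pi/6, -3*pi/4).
K = 1/81

Coefficients of the first fundamental form: E = 81, F = 0, G = 81*sin(u)^2.
Coefficients of the second fundamental form: L = -9*sin(u)/Abs(sin(u)), M = 0, N = -9*sin(u)^3/Abs(sin(u)).
Assemble K = (LN − M²)/(EG − F²) = 1/81. At (u, v) = (pi/6, -3*pi/4): K = 1/81.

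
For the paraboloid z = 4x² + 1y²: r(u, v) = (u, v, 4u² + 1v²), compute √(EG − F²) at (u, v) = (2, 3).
√(EG − F²)|_{(2, 3)} = sqrt(293)

E = 64*u^2 + 1, F = 16*u*v, G = 4*v^2 + 1; EG − F² = 64*u^2 + 4*v^2 + 1; √(EG − F²) = sqrt(64*u^2 + 4*v^2 + 1). At the given point: sqrt(293).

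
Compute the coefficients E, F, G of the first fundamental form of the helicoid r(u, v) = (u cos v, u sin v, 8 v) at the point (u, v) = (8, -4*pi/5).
E = 1;  F = 0;  G = 128

Partials: r_u = (cos(v), sin(v), 0), r_v = (-u*sin(v), u*cos(v), 8). As functions of (u, v):
  E = r_u · r_u = 1,
  F = r_u · r_v = 0,
  G = r_v · r_v = u^2 + 64.
Evaluating at (u, v) = (8, -4*pi/5): E = 1, F = 0, G = 128.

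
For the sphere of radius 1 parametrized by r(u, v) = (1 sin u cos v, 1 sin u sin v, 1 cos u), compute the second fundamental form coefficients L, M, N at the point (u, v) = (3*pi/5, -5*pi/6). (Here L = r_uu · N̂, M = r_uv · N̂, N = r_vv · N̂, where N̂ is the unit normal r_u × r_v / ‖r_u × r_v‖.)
L = -1;  M = 0;  N = -5/8 - sqrt(5)/8

Compute the unit normal N̂(u, v) = (sin(u)^2*cos(v)/Abs(sin(u)), sin(u)^2*sin(v)/Abs(sin(u)), sin(2*u)/(2*Abs(sin(u)))), and the second partials r_uu, r_uv, r_vv. Take dot products:
  L(u, v) = r_uu · N̂ = -sin(u)/Abs(sin(u)),
  M(u, v) = r_uv · N̂ = 0,
  N(u, v) = r_vv · N̂ = -sin(u)^3/Abs(sin(u)).
Evaluating at (u, v) = (3*pi/5, -5*pi/6):
  L = -1, M = 0, N = -5/8 - sqrt(5)/8.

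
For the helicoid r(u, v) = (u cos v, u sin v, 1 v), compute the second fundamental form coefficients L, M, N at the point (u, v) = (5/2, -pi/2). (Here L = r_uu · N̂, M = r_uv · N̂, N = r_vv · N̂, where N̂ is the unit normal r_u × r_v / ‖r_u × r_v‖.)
L = 0;  M = -2*sqrt(29)/29;  N = 0

Compute the unit normal N̂(u, v) = (sin(v)/sqrt(u^2 + 1), -cos(v)/sqrt(u^2 + 1), u/sqrt(u^2 + 1)), and the second partials r_uu, r_uv, r_vv. Take dot products:
  L(u, v) = r_uu · N̂ = 0,
  M(u, v) = r_uv · N̂ = -1/sqrt(u^2 + 1),
  N(u, v) = r_vv · N̂ = 0.
Evaluating at (u, v) = (5/2, -pi/2):
  L = 0, M = -2*sqrt(29)/29, N = 0.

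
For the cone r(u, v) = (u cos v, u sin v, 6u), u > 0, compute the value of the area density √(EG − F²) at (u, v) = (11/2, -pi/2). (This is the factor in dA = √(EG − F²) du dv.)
√(EG − F²)|_{(11/2, -pi/2)} = 11*sqrt(37)/2

E = 37, F = 0, G = u^2, so EG − F² = 37*u^2. Taking the positive square root: √(EG − F²) = sqrt(37)*Abs(u). At (u, v) = (11/2, -pi/2): 11*sqrt(37)/2.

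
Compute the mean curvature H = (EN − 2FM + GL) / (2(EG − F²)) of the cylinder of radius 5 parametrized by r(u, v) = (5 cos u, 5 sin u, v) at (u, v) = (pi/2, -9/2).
H = -1/10

With E = 25, F = 0, G = 1, L = -5, M = 0, N = 0, assemble
  H = (EN − 2FM + GL) / (2(EG − F²)) = -1/10.
At (u, v) = (pi/2, -9/2): H = -1/10.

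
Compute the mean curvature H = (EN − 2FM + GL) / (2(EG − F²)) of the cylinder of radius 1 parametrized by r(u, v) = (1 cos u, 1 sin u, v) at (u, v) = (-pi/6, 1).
H = -1/2

With E = 1, F = 0, G = 1, L = -1, M = 0, N = 0, assemble
  H = (EN − 2FM + GL) / (2(EG − F²)) = -1/2.
At (u, v) = (-pi/6, 1): H = -1/2.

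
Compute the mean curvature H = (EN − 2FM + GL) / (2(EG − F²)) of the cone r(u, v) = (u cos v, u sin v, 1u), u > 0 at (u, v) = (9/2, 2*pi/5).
H = sqrt(2)/18

With E = 2, F = 0, G = u^2, L = 0, M = 0, N = sqrt(2)*u^2/(2*Abs(u)), assemble
  H = (EN − 2FM + GL) / (2(EG − F²)) = sqrt(2)/(4*Abs(u)).
At (u, v) = (9/2, 2*pi/5): H = sqrt(2)/18.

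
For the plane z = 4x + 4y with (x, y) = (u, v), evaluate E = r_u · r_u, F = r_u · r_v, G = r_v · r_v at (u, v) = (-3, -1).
E = 17;  F = 16;  G = 17

Partials: r_u = (1, 0, 4), r_v = (0, 1, 4). As functions of (u, v):
  E = r_u · r_u = 17,
  F = r_u · r_v = 16,
  G = r_v · r_v = 17.
Evaluating at (u, v) = (-3, -1): E = 17, F = 16, G = 17.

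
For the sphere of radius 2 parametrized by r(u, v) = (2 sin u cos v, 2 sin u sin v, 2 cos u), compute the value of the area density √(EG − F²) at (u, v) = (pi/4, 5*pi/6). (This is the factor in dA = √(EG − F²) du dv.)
√(EG − F²)|_{(pi/4, 5*pi/6)} = 2*sqrt(2)

E = 4, F = 0, G = 4*sin(u)^2, so EG − F² = 16*sin(u)^2. Taking the positive square root: √(EG − F²) = 4*Abs(sin(u)). At (u, v) = (pi/4, 5*pi/6): 2*sqrt(2).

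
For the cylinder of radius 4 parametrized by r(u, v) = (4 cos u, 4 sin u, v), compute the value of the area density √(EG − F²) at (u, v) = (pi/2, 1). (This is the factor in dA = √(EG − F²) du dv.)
√(EG − F²)|_{(pi/2, 1)} = 4

E = 16, F = 0, G = 1, so EG − F² = 16. Taking the positive square root: √(EG − F²) = 4. At (u, v) = (pi/2, 1): 4.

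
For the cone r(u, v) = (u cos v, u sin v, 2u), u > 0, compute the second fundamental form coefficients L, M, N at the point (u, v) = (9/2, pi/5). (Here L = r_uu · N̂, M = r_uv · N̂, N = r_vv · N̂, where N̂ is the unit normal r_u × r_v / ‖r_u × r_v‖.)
L = 0;  M = 0;  N = 9*sqrt(5)/5

Compute the unit normal N̂(u, v) = (-2*sqrt(5)*u*cos(v)/(5*Abs(u)), -2*sqrt(5)*u*sin(v)/(5*Abs(u)), sqrt(5)*u/(5*Abs(u))), and the second partials r_uu, r_uv, r_vv. Take dot products:
  L(u, v) = r_uu · N̂ = 0,
  M(u, v) = r_uv · N̂ = 0,
  N(u, v) = r_vv · N̂ = 2*sqrt(5)*u^2/(5*Abs(u)).
Evaluating at (u, v) = (9/2, pi/5):
  L = 0, M = 0, N = 9*sqrt(5)/5.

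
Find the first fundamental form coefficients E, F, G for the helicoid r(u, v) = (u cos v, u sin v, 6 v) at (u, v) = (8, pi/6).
E = 1;  F = 0;  G = 100

Partials: r_u = (cos(v), sin(v), 0), r_v = (-u*sin(v), u*cos(v), 6). As functions of (u, v):
  E = r_u · r_u = 1,
  F = r_u · r_v = 0,
  G = r_v · r_v = u^2 + 36.
Evaluating at (u, v) = (8, pi/6): E = 1, F = 0, G = 100.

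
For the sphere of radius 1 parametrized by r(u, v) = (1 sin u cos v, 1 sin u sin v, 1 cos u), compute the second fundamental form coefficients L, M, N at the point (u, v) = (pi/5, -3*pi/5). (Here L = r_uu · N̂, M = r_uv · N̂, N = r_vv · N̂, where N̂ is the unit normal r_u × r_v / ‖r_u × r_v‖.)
L = -1;  M = 0;  N = -5/8 + sqrt(5)/8

Compute the unit normal N̂(u, v) = (sin(u)^2*cos(v)/Abs(sin(u)), sin(u)^2*sin(v)/Abs(sin(u)), sin(2*u)/(2*Abs(sin(u)))), and the second partials r_uu, r_uv, r_vv. Take dot products:
  L(u, v) = r_uu · N̂ = -sin(u)/Abs(sin(u)),
  M(u, v) = r_uv · N̂ = 0,
  N(u, v) = r_vv · N̂ = -sin(u)^3/Abs(sin(u)).
Evaluating at (u, v) = (pi/5, -3*pi/5):
  L = -1, M = 0, N = -5/8 + sqrt(5)/8.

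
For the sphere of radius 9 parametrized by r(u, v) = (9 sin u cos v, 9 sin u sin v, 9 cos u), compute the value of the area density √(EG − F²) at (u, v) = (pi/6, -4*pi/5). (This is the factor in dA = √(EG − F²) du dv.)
√(EG − F²)|_{(pi/6, -4*pi/5)} = 81/2

E = 81, F = 0, G = 81*sin(u)^2, so EG − F² = 6561*sin(u)^2. Taking the positive square root: √(EG − F²) = 81*Abs(sin(u)). At (u, v) = (pi/6, -4*pi/5): 81/2.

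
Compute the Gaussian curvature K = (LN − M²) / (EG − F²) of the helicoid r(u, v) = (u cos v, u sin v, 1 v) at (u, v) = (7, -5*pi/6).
K = -1/2500

Coefficients of the first fundamental form: E = 1, F = 0, G = u^2 + 1.
Coefficients of the second fundamental form: L = 0, M = -1/sqrt(u^2 + 1), N = 0.
Assemble K = (LN − M²)/(EG − F²) = -1/(u^2 + 1)^2. At (u, v) = (7, -5*pi/6): K = -1/2500.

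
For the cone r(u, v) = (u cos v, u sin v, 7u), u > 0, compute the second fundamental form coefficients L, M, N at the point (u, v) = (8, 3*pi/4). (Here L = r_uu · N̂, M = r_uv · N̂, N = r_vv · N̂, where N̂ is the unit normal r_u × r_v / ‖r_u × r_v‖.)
L = 0;  M = 0;  N = 28*sqrt(2)/5

Compute the unit normal N̂(u, v) = (-7*sqrt(2)*u*cos(v)/(10*Abs(u)), -7*sqrt(2)*u*sin(v)/(10*Abs(u)), sqrt(2)*u/(10*Abs(u))), and the second partials r_uu, r_uv, r_vv. Take dot products:
  L(u, v) = r_uu · N̂ = 0,
  M(u, v) = r_uv · N̂ = 0,
  N(u, v) = r_vv · N̂ = 7*sqrt(2)*u^2/(10*Abs(u)).
Evaluating at (u, v) = (8, 3*pi/4):
  L = 0, M = 0, N = 28*sqrt(2)/5.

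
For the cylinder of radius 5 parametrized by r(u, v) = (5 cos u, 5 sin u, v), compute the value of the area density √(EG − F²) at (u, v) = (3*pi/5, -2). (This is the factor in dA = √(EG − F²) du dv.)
√(EG − F²)|_{(3*pi/5, -2)} = 5

E = 25, F = 0, G = 1, so EG − F² = 25. Taking the positive square root: √(EG − F²) = 5. At (u, v) = (3*pi/5, -2): 5.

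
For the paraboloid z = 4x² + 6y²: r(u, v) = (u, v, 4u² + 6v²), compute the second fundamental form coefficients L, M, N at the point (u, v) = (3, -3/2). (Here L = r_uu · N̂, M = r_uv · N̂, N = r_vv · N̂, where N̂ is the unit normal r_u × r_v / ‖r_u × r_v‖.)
L = 8*sqrt(901)/901;  M = 0;  N = 12*sqrt(901)/901

Compute the unit normal N̂(u, v) = (-8*u/sqrt(64*u^2 + 144*v^2 + 1), -12*v/sqrt(64*u^2 + 144*v^2 + 1), 1/sqrt(64*u^2 + 144*v^2 + 1)), and the second partials r_uu, r_uv, r_vv. Take dot products:
  L(u, v) = r_uu · N̂ = 8/sqrt(64*u^2 + 144*v^2 + 1),
  M(u, v) = r_uv · N̂ = 0,
  N(u, v) = r_vv · N̂ = 12/sqrt(64*u^2 + 144*v^2 + 1).
Evaluating at (u, v) = (3, -3/2):
  L = 8*sqrt(901)/901, M = 0, N = 12*sqrt(901)/901.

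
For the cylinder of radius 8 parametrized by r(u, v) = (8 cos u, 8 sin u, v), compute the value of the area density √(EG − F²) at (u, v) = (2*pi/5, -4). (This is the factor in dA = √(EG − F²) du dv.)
√(EG − F²)|_{(2*pi/5, -4)} = 8

E = 64, F = 0, G = 1, so EG − F² = 64. Taking the positive square root: √(EG − F²) = 8. At (u, v) = (2*pi/5, -4): 8.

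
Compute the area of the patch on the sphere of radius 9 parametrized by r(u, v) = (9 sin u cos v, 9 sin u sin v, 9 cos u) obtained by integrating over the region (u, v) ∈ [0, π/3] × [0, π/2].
Area = 81*pi/4

Area = ∫∫ √(EG − F²) du dv with √(EG − F²) = 81*Abs(sin(u)). Integrating over [0, π/3] × [0, π/2] gives 81*pi/4.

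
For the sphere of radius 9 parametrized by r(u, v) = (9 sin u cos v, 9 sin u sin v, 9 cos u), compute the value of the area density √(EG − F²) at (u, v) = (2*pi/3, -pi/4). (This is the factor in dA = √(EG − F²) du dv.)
√(EG − F²)|_{(2*pi/3, -pi/4)} = 81*sqrt(3)/2

E = 81, F = 0, G = 81*sin(u)^2, so EG − F² = 6561*sin(u)^2. Taking the positive square root: √(EG − F²) = 81*Abs(sin(u)). At (u, v) = (2*pi/3, -pi/4): 81*sqrt(3)/2.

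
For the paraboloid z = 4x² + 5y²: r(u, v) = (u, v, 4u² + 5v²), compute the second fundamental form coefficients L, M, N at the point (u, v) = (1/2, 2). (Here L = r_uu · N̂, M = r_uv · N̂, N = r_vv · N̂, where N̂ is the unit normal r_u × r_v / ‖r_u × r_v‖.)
L = 8*sqrt(417)/417;  M = 0;  N = 10*sqrt(417)/417

Compute the unit normal N̂(u, v) = (-8*u/sqrt(64*u^2 + 100*v^2 + 1), -10*v/sqrt(64*u^2 + 100*v^2 + 1), 1/sqrt(64*u^2 + 100*v^2 + 1)), and the second partials r_uu, r_uv, r_vv. Take dot products:
  L(u, v) = r_uu · N̂ = 8/sqrt(64*u^2 + 100*v^2 + 1),
  M(u, v) = r_uv · N̂ = 0,
  N(u, v) = r_vv · N̂ = 10/sqrt(64*u^2 + 100*v^2 + 1).
Evaluating at (u, v) = (1/2, 2):
  L = 8*sqrt(417)/417, M = 0, N = 10*sqrt(417)/417.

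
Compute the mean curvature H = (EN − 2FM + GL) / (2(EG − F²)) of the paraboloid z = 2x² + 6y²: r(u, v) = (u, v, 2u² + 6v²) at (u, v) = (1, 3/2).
H = 752*sqrt(341)/116281

With E = 16*u^2 + 1, F = 48*u*v, G = 144*v^2 + 1, L = 4/sqrt(16*u^2 + 144*v^2 + 1), M = 0, N = 12/sqrt(16*u^2 + 144*v^2 + 1), assemble
  H = (EN − 2FM + GL) / (2(EG − F²)) = 8*(12*u^2 + 36*v^2 + 1)/(16*u^2 + 144*v^2 + 1)^(3/2).
At (u, v) = (1, 3/2): H = 752*sqrt(341)/116281.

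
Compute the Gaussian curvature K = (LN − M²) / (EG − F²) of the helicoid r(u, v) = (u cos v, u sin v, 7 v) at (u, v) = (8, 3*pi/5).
K = -49/12769

Coefficients of the first fundamental form: E = 1, F = 0, G = u^2 + 49.
Coefficients of the second fundamental form: L = 0, M = -7/sqrt(u^2 + 49), N = 0.
Assemble K = (LN − M²)/(EG − F²) = -49/(u^2 + 49)^2. At (u, v) = (8, 3*pi/5): K = -49/12769.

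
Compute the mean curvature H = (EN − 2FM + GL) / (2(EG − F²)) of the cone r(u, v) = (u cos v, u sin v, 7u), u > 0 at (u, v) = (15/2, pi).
H = 7*sqrt(2)/150

With E = 50, F = 0, G = u^2, L = 0, M = 0, N = 7*sqrt(2)*u^2/(10*Abs(u)), assemble
  H = (EN − 2FM + GL) / (2(EG − F²)) = 7*sqrt(2)/(20*Abs(u)).
At (u, v) = (15/2, pi): H = 7*sqrt(2)/150.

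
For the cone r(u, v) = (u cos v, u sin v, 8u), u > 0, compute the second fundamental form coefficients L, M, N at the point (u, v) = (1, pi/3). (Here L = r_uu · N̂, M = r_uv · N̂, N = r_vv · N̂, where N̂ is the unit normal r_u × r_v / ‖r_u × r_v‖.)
L = 0;  M = 0;  N = 8*sqrt(65)/65

Compute the unit normal N̂(u, v) = (-8*sqrt(65)*u*cos(v)/(65*Abs(u)), -8*sqrt(65)*u*sin(v)/(65*Abs(u)), sqrt(65)*u/(65*Abs(u))), and the second partials r_uu, r_uv, r_vv. Take dot products:
  L(u, v) = r_uu · N̂ = 0,
  M(u, v) = r_uv · N̂ = 0,
  N(u, v) = r_vv · N̂ = 8*sqrt(65)*u^2/(65*Abs(u)).
Evaluating at (u, v) = (1, pi/3):
  L = 0, M = 0, N = 8*sqrt(65)/65.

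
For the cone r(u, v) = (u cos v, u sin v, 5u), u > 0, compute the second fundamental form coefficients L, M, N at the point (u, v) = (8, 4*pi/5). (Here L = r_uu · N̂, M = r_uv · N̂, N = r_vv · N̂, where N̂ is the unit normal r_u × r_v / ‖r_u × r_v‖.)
L = 0;  M = 0;  N = 20*sqrt(26)/13

Compute the unit normal N̂(u, v) = (-5*sqrt(26)*u*cos(v)/(26*Abs(u)), -5*sqrt(26)*u*sin(v)/(26*Abs(u)), sqrt(26)*u/(26*Abs(u))), and the second partials r_uu, r_uv, r_vv. Take dot products:
  L(u, v) = r_uu · N̂ = 0,
  M(u, v) = r_uv · N̂ = 0,
  N(u, v) = r_vv · N̂ = 5*sqrt(26)*u^2/(26*Abs(u)).
Evaluating at (u, v) = (8, 4*pi/5):
  L = 0, M = 0, N = 20*sqrt(26)/13.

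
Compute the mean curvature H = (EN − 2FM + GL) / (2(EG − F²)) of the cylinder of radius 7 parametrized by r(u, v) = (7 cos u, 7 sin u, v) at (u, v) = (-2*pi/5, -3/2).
H = -1/14

With E = 49, F = 0, G = 1, L = -7, M = 0, N = 0, assemble
  H = (EN − 2FM + GL) / (2(EG − F²)) = -1/14.
At (u, v) = (-2*pi/5, -3/2): H = -1/14.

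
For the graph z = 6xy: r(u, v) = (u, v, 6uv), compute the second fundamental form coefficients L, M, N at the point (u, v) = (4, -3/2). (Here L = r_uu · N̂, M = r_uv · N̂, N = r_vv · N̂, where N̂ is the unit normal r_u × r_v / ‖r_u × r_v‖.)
L = 0;  M = 3*sqrt(658)/329;  N = 0

Compute the unit normal N̂(u, v) = (-6*v/sqrt(36*u^2 + 36*v^2 + 1), -6*u/sqrt(36*u^2 + 36*v^2 + 1), 1/sqrt(36*u^2 + 36*v^2 + 1)), and the second partials r_uu, r_uv, r_vv. Take dot products:
  L(u, v) = r_uu · N̂ = 0,
  M(u, v) = r_uv · N̂ = 6/sqrt(36*u^2 + 36*v^2 + 1),
  N(u, v) = r_vv · N̂ = 0.
Evaluating at (u, v) = (4, -3/2):
  L = 0, M = 3*sqrt(658)/329, N = 0.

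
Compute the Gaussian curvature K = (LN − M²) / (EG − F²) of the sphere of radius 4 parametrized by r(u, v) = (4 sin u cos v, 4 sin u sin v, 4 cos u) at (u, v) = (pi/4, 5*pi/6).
K = 1/16

Coefficients of the first fundamental form: E = 16, F = 0, G = 16*sin(u)^2.
Coefficients of the second fundamental form: L = -4*sin(u)/Abs(sin(u)), M = 0, N = -4*sin(u)^3/Abs(sin(u)).
Assemble K = (LN − M²)/(EG − F²) = 1/16. At (u, v) = (pi/4, 5*pi/6): K = 1/16.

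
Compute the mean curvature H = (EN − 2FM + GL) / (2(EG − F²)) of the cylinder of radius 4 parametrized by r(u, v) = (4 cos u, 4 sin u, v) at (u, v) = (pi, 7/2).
H = -1/8

With E = 16, F = 0, G = 1, L = -4, M = 0, N = 0, assemble
  H = (EN − 2FM + GL) / (2(EG − F²)) = -1/8.
At (u, v) = (pi, 7/2): H = -1/8.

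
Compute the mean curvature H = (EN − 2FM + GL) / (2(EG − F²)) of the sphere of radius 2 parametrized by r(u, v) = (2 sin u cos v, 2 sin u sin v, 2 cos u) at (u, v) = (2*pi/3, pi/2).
H = -1/2

With E = 4, F = 0, G = 4*sin(u)^2, L = -2*sin(u)/Abs(sin(u)), M = 0, N = -2*sin(u)^3/Abs(sin(u)), assemble
  H = (EN − 2FM + GL) / (2(EG − F²)) = -sin(u)/(2*Abs(sin(u))).
At (u, v) = (2*pi/3, pi/2): H = -1/2.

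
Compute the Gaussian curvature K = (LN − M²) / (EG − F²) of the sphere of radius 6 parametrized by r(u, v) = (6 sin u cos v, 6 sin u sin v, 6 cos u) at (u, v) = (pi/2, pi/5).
K = 1/36

Coefficients of the first fundamental form: E = 36, F = 0, G = 36*sin(u)^2.
Coefficients of the second fundamental form: L = -6*sin(u)/Abs(sin(u)), M = 0, N = -6*sin(u)^3/Abs(sin(u)).
Assemble K = (LN − M²)/(EG − F²) = 1/36. At (u, v) = (pi/2, pi/5): K = 1/36.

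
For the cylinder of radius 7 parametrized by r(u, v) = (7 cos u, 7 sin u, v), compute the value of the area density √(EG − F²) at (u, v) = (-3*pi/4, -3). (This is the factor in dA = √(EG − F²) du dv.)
√(EG − F²)|_{(-3*pi/4, -3)} = 7

E = 49, F = 0, G = 1, so EG − F² = 49. Taking the positive square root: √(EG − F²) = 7. At (u, v) = (-3*pi/4, -3): 7.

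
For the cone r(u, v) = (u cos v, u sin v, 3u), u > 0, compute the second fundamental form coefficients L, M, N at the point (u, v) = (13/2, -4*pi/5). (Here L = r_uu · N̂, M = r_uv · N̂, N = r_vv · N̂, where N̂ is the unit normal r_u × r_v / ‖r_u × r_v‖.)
L = 0;  M = 0;  N = 39*sqrt(10)/20

Compute the unit normal N̂(u, v) = (-3*sqrt(10)*u*cos(v)/(10*Abs(u)), -3*sqrt(10)*u*sin(v)/(10*Abs(u)), sqrt(10)*u/(10*Abs(u))), and the second partials r_uu, r_uv, r_vv. Take dot products:
  L(u, v) = r_uu · N̂ = 0,
  M(u, v) = r_uv · N̂ = 0,
  N(u, v) = r_vv · N̂ = 3*sqrt(10)*u^2/(10*Abs(u)).
Evaluating at (u, v) = (13/2, -4*pi/5):
  L = 0, M = 0, N = 39*sqrt(10)/20.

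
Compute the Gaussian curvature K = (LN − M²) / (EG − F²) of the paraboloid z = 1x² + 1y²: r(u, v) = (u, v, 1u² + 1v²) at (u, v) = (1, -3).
K = 4/1681

Coefficients of the first fundamental form: E = 4*u^2 + 1, F = 4*u*v, G = 4*v^2 + 1.
Coefficients of the second fundamental form: L = 2/sqrt(4*u^2 + 4*v^2 + 1), M = 0, N = 2/sqrt(4*u^2 + 4*v^2 + 1).
Assemble K = (LN − M²)/(EG − F²) = 4/(16*u^4 + 32*u^2*v^2 + 8*u^2 + 16*v^4 + 8*v^2 + 1). At (u, v) = (1, -3): K = 4/1681.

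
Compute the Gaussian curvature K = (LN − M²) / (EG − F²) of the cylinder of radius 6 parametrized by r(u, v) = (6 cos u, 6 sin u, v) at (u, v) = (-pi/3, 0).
K = 0

Coefficients of the first fundamental form: E = 36, F = 0, G = 1.
Coefficients of the second fundamental form: L = -6, M = 0, N = 0.
Assemble K = (LN − M²)/(EG − F²) = 0. At (u, v) = (-pi/3, 0): K = 0.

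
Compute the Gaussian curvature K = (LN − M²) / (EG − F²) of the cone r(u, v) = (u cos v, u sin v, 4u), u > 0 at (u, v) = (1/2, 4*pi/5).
K = 0

Coefficients of the first fundamental form: E = 17, F = 0, G = u^2.
Coefficients of the second fundamental form: L = 0, M = 0, N = 4*sqrt(17)*u^2/(17*Abs(u)).
Assemble K = (LN − M²)/(EG − F²) = 0. At (u, v) = (1/2, 4*pi/5): K = 0.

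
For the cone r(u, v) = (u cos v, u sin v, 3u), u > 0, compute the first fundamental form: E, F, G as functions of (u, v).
E = 10;  F = 0;  G = u^2

Compute partials: r_u = (cos(v), sin(v), 3), r_v = (-u*sin(v), u*cos(v), 0). Then
  E = r_u · r_u = 10,
  F = r_u · r_v = 0,
  G = r_v · r_v = u^2.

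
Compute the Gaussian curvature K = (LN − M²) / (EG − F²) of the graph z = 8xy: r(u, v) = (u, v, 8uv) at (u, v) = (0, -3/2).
K = -64/21025

Coefficients of the first fundamental form: E = 64*v^2 + 1, F = 64*u*v, G = 64*u^2 + 1.
Coefficients of the second fundamental form: L = 0, M = 8/sqrt(64*u^2 + 64*v^2 + 1), N = 0.
Assemble K = (LN − M²)/(EG − F²) = -64/(4096*u^4 + 8192*u^2*v^2 + 128*u^2 + 4096*v^4 + 128*v^2 + 1). At (u, v) = (0, -3/2): K = -64/21025.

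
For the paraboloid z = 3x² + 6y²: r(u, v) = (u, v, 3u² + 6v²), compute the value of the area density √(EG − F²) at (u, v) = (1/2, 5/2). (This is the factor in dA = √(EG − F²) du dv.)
√(EG − F²)|_{(1/2, 5/2)} = sqrt(910)

E = 36*u^2 + 1, F = 72*u*v, G = 144*v^2 + 1, so EG − F² = 36*u^2 + 144*v^2 + 1. Taking the positive square root: √(EG − F²) = sqrt(36*u^2 + 144*v^2 + 1). At (u, v) = (1/2, 5/2): sqrt(910).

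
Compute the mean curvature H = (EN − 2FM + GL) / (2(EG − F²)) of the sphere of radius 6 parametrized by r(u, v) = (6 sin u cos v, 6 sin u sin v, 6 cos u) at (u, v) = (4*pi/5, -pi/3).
H = -1/6

With E = 36, F = 0, G = 36*sin(u)^2, L = -6*sin(u)/Abs(sin(u)), M = 0, N = -6*sin(u)^3/Abs(sin(u)), assemble
  H = (EN − 2FM + GL) / (2(EG − F²)) = -sin(u)/(6*Abs(sin(u))).
At (u, v) = (4*pi/5, -pi/3): H = -1/6.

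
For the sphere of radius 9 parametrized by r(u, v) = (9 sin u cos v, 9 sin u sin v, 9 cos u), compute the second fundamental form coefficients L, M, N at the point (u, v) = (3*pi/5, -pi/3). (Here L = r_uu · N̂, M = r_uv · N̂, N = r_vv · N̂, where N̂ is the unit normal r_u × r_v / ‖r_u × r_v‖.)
L = -9;  M = 0;  N = -45/8 - 9*sqrt(5)/8

Compute the unit normal N̂(u, v) = (sin(u)^2*cos(v)/Abs(sin(u)), sin(u)^2*sin(v)/Abs(sin(u)), sin(2*u)/(2*Abs(sin(u)))), and the second partials r_uu, r_uv, r_vv. Take dot products:
  L(u, v) = r_uu · N̂ = -9*sin(u)/Abs(sin(u)),
  M(u, v) = r_uv · N̂ = 0,
  N(u, v) = r_vv · N̂ = -9*sin(u)^3/Abs(sin(u)).
Evaluating at (u, v) = (3*pi/5, -pi/3):
  L = -9, M = 0, N = -45/8 - 9*sqrt(5)/8.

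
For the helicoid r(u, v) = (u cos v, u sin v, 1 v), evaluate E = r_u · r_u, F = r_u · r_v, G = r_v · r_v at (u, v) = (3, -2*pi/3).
E = 1;  F = 0;  G = 10

Partials: r_u = (cos(v), sin(v), 0), r_v = (-u*sin(v), u*cos(v), 1). As functions of (u, v):
  E = r_u · r_u = 1,
  F = r_u · r_v = 0,
  G = r_v · r_v = u^2 + 1.
Evaluating at (u, v) = (3, -2*pi/3): E = 1, F = 0, G = 10.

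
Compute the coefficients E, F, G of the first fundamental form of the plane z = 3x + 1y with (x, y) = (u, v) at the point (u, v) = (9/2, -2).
E = 10;  F = 3;  G = 2

Partials: r_u = (1, 0, 3), r_v = (0, 1, 1). As functions of (u, v):
  E = r_u · r_u = 10,
  F = r_u · r_v = 3,
  G = r_v · r_v = 2.
Evaluating at (u, v) = (9/2, -2): E = 10, F = 3, G = 2.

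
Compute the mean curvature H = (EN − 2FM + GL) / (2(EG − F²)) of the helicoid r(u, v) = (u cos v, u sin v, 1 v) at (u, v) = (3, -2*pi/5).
H = 0

With E = 1, F = 0, G = u^2 + 1, L = 0, M = -1/sqrt(u^2 + 1), N = 0, assemble
  H = (EN − 2FM + GL) / (2(EG − F²)) = 0.
At (u, v) = (3, -2*pi/5): H = 0.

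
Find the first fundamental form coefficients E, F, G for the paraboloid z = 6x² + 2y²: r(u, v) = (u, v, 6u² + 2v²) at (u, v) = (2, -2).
E = 577;  F = -192;  G = 65

Partials: r_u = (1, 0, 12*u), r_v = (0, 1, 4*v). As functions of (u, v):
  E = r_u · r_u = 144*u^2 + 1,
  F = r_u · r_v = 48*u*v,
  G = r_v · r_v = 16*v^2 + 1.
Evaluating at (u, v) = (2, -2): E = 577, F = -192, G = 65.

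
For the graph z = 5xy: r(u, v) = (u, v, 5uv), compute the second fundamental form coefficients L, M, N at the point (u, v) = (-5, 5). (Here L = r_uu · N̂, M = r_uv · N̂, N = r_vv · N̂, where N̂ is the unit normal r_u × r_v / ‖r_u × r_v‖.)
L = 0;  M = 5*sqrt(139)/417;  N = 0

Compute the unit normal N̂(u, v) = (-5*v/sqrt(25*u^2 + 25*v^2 + 1), -5*u/sqrt(25*u^2 + 25*v^2 + 1), 1/sqrt(25*u^2 + 25*v^2 + 1)), and the second partials r_uu, r_uv, r_vv. Take dot products:
  L(u, v) = r_uu · N̂ = 0,
  M(u, v) = r_uv · N̂ = 5/sqrt(25*u^2 + 25*v^2 + 1),
  N(u, v) = r_vv · N̂ = 0.
Evaluating at (u, v) = (-5, 5):
  L = 0, M = 5*sqrt(139)/417, N = 0.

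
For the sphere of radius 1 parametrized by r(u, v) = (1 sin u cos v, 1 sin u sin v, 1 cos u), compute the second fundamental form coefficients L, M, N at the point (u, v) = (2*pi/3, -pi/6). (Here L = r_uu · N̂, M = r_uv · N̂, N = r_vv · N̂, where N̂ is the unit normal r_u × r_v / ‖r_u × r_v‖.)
L = -1;  M = 0;  N = -3/4

Compute the unit normal N̂(u, v) = (sin(u)^2*cos(v)/Abs(sin(u)), sin(u)^2*sin(v)/Abs(sin(u)), sin(2*u)/(2*Abs(sin(u)))), and the second partials r_uu, r_uv, r_vv. Take dot products:
  L(u, v) = r_uu · N̂ = -sin(u)/Abs(sin(u)),
  M(u, v) = r_uv · N̂ = 0,
  N(u, v) = r_vv · N̂ = -sin(u)^3/Abs(sin(u)).
Evaluating at (u, v) = (2*pi/3, -pi/6):
  L = -1, M = 0, N = -3/4.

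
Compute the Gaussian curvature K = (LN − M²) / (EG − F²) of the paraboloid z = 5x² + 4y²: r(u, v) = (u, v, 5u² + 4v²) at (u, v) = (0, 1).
K = 16/845

Coefficients of the first fundamental form: E = 100*u^2 + 1, F = 80*u*v, G = 64*v^2 + 1.
Coefficients of the second fundamental form: L = 10/sqrt(100*u^2 + 64*v^2 + 1), M = 0, N = 8/sqrt(100*u^2 + 64*v^2 + 1).
Assemble K = (LN − M²)/(EG − F²) = 80/(10000*u^4 + 12800*u^2*v^2 + 200*u^2 + 4096*v^4 + 128*v^2 + 1). At (u, v) = (0, 1): K = 16/845.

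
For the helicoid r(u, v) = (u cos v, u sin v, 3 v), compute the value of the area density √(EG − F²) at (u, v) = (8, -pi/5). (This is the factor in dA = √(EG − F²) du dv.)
√(EG − F²)|_{(8, -pi/5)} = sqrt(73)

E = 1, F = 0, G = u^2 + 9, so EG − F² = u^2 + 9. Taking the positive square root: √(EG − F²) = sqrt(u^2 + 9). At (u, v) = (8, -pi/5): sqrt(73).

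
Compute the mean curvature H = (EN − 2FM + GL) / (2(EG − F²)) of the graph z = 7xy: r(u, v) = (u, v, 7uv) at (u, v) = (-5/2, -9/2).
H = -15435*sqrt(5198)/13509602

With E = 49*v^2 + 1, F = 49*u*v, G = 49*u^2 + 1, L = 0, M = 7/sqrt(49*u^2 + 49*v^2 + 1), N = 0, assemble
  H = (EN − 2FM + GL) / (2(EG − F²)) = -343*u*v/(49*u^2 + 49*v^2 + 1)^(3/2).
At (u, v) = (-5/2, -9/2): H = -15435*sqrt(5198)/13509602.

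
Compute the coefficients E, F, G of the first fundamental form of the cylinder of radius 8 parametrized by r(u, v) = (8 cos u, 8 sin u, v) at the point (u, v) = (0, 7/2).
E = 64;  F = 0;  G = 1

Partials: r_u = (-8*sin(u), 8*cos(u), 0), r_v = (0, 0, 1). As functions of (u, v):
  E = r_u · r_u = 64,
  F = r_u · r_v = 0,
  G = r_v · r_v = 1.
Evaluating at (u, v) = (0, 7/2): E = 64, F = 0, G = 1.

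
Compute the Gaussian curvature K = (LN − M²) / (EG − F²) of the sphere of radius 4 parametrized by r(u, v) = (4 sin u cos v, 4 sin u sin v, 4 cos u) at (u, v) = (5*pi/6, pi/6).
K = 1/16

Coefficients of the first fundamental form: E = 16, F = 0, G = 16*sin(u)^2.
Coefficients of the second fundamental form: L = -4*sin(u)/Abs(sin(u)), M = 0, N = -4*sin(u)^3/Abs(sin(u)).
Assemble K = (LN − M²)/(EG − F²) = 1/16. At (u, v) = (5*pi/6, pi/6): K = 1/16.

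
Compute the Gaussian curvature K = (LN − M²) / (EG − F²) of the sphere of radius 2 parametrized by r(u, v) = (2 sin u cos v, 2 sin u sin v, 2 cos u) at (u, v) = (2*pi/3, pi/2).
K = 1/4

Coefficients of the first fundamental form: E = 4, F = 0, G = 4*sin(u)^2.
Coefficients of the second fundamental form: L = -2*sin(u)/Abs(sin(u)), M = 0, N = -2*sin(u)^3/Abs(sin(u)).
Assemble K = (LN − M²)/(EG − F²) = 1/4. At (u, v) = (2*pi/3, pi/2): K = 1/4.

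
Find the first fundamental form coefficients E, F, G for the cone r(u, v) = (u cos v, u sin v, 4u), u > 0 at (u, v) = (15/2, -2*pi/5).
E = 17;  F = 0;  G = 225/4

Partials: r_u = (cos(v), sin(v), 4), r_v = (-u*sin(v), u*cos(v), 0). As functions of (u, v):
  E = r_u · r_u = 17,
  F = r_u · r_v = 0,
  G = r_v · r_v = u^2.
Evaluating at (u, v) = (15/2, -2*pi/5): E = 17, F = 0, G = 225/4.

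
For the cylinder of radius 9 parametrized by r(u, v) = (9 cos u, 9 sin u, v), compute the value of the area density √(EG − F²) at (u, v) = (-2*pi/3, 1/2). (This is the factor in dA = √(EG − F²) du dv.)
√(EG − F²)|_{(-2*pi/3, 1/2)} = 9

E = 81, F = 0, G = 1, so EG − F² = 81. Taking the positive square root: √(EG − F²) = 9. At (u, v) = (-2*pi/3, 1/2): 9.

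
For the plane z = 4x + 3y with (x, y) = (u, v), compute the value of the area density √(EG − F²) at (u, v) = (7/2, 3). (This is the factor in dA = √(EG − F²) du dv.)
√(EG − F²)|_{(7/2, 3)} = sqrt(26)

E = 17, F = 12, G = 10, so EG − F² = 26. Taking the positive square root: √(EG − F²) = sqrt(26). At (u, v) = (7/2, 3): sqrt(26).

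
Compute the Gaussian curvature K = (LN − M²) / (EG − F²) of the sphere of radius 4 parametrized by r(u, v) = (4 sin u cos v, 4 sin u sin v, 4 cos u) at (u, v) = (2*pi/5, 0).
K = 1/16

Coefficients of the first fundamental form: E = 16, F = 0, G = 16*sin(u)^2.
Coefficients of the second fundamental form: L = -4*sin(u)/Abs(sin(u)), M = 0, N = -4*sin(u)^3/Abs(sin(u)).
Assemble K = (LN − M²)/(EG − F²) = 1/16. At (u, v) = (2*pi/5, 0): K = 1/16.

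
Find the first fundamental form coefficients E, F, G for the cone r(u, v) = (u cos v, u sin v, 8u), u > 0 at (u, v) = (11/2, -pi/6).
E = 65;  F = 0;  G = 121/4

Partials: r_u = (cos(v), sin(v), 8), r_v = (-u*sin(v), u*cos(v), 0). As functions of (u, v):
  E = r_u · r_u = 65,
  F = r_u · r_v = 0,
  G = r_v · r_v = u^2.
Evaluating at (u, v) = (11/2, -pi/6): E = 65, F = 0, G = 121/4.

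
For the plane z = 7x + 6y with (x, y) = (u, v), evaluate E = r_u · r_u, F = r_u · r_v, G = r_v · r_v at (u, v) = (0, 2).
E = 50;  F = 42;  G = 37

Partials: r_u = (1, 0, 7), r_v = (0, 1, 6). As functions of (u, v):
  E = r_u · r_u = 50,
  F = r_u · r_v = 42,
  G = r_v · r_v = 37.
Evaluating at (u, v) = (0, 2): E = 50, F = 42, G = 37.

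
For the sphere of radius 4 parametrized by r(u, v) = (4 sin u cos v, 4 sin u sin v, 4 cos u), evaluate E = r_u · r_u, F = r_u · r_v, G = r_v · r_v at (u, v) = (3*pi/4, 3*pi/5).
E = 16;  F = 0;  G = 8

Partials: r_u = (4*cos(u)*cos(v), 4*sin(v)*cos(u), -4*sin(u)), r_v = (-4*sin(u)*sin(v), 4*sin(u)*cos(v), 0). As functions of (u, v):
  E = r_u · r_u = 16,
  F = r_u · r_v = 0,
  G = r_v · r_v = 16*sin(u)^2.
Evaluating at (u, v) = (3*pi/4, 3*pi/5): E = 16, F = 0, G = 8.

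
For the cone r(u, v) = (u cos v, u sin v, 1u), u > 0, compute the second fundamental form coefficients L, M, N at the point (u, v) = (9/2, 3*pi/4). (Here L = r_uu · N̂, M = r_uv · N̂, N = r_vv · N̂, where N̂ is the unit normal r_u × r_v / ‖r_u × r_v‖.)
L = 0;  M = 0;  N = 9*sqrt(2)/4

Compute the unit normal N̂(u, v) = (-sqrt(2)*u*cos(v)/(2*Abs(u)), -sqrt(2)*u*sin(v)/(2*Abs(u)), sqrt(2)*u/(2*Abs(u))), and the second partials r_uu, r_uv, r_vv. Take dot products:
  L(u, v) = r_uu · N̂ = 0,
  M(u, v) = r_uv · N̂ = 0,
  N(u, v) = r_vv · N̂ = sqrt(2)*u^2/(2*Abs(u)).
Evaluating at (u, v) = (9/2, 3*pi/4):
  L = 0, M = 0, N = 9*sqrt(2)/4.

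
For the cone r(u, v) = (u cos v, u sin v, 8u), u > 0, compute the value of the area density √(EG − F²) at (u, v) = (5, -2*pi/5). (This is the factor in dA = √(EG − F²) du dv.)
√(EG − F²)|_{(5, -2*pi/5)} = 5*sqrt(65)

E = 65, F = 0, G = u^2, so EG − F² = 65*u^2. Taking the positive square root: √(EG − F²) = sqrt(65)*Abs(u). At (u, v) = (5, -2*pi/5): 5*sqrt(65).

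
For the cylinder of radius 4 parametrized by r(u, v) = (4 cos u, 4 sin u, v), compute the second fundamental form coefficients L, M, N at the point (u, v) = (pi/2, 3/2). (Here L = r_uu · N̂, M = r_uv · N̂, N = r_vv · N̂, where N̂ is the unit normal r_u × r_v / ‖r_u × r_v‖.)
L = -4;  M = 0;  N = 0

Compute the unit normal N̂(u, v) = (cos(u), sin(u), 0), and the second partials r_uu, r_uv, r_vv. Take dot products:
  L(u, v) = r_uu · N̂ = -4,
  M(u, v) = r_uv · N̂ = 0,
  N(u, v) = r_vv · N̂ = 0.
Evaluating at (u, v) = (pi/2, 3/2):
  L = -4, M = 0, N = 0.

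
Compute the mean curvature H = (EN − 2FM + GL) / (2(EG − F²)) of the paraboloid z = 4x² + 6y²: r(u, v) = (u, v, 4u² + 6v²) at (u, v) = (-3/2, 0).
H = 874*sqrt(145)/21025

With E = 64*u^2 + 1, F = 96*u*v, G = 144*v^2 + 1, L = 8/sqrt(64*u^2 + 144*v^2 + 1), M = 0, N = 12/sqrt(64*u^2 + 144*v^2 + 1), assemble
  H = (EN − 2FM + GL) / (2(EG − F²)) = 2*(192*u^2 + 288*v^2 + 5)/(64*u^2 + 144*v^2 + 1)^(3/2).
At (u, v) = (-3/2, 0): H = 874*sqrt(145)/21025.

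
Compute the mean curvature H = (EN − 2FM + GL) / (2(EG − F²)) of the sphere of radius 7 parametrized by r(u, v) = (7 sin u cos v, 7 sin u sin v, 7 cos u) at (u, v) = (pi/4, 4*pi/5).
H = -1/7

With E = 49, F = 0, G = 49*sin(u)^2, L = -7*sin(u)/Abs(sin(u)), M = 0, N = -7*sin(u)^3/Abs(sin(u)), assemble
  H = (EN − 2FM + GL) / (2(EG − F²)) = -sin(u)/(7*Abs(sin(u))).
At (u, v) = (pi/4, 4*pi/5): H = -1/7.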